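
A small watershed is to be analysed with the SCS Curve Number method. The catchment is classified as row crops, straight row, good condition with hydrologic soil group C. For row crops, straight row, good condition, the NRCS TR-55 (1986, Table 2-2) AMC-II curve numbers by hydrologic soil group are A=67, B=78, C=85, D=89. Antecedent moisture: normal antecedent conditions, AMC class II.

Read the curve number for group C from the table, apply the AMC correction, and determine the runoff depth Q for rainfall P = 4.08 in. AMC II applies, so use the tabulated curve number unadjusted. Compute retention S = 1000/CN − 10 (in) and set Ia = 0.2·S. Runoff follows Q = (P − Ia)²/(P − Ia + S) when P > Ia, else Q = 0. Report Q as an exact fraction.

Q = 418176/165325 in ≈ 2.529 in

NRCS table: row crops, straight row, good condition, soil group C → CN(II) = 85
Average conditions: CN = 85 (no AMC adjustment).
Retention S: 1000/CN − 10 with CN=85.000 → S = 30/17 ≈ 1.765 in
Ia = 0.2S: 0.2·1.765 = 0.353 in (exactly 6/17)
P − Ia = 4.080 − 0.353 = 1584/425 ≈ 3.727 in (> 0, runoff occurs)
Q: (1584/425)² ÷ (2334/425) = 418176/165325 in (≈ 2.529 in)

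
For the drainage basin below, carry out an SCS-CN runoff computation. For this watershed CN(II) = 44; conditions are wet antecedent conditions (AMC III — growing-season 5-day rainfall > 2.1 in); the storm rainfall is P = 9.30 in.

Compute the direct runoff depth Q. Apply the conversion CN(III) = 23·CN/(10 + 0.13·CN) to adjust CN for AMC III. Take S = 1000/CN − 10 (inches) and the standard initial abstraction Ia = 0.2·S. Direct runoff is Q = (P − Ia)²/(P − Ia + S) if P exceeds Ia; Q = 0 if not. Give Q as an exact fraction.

Q = 429691441/87864370 in ≈ 4.890 in

Wet (AMC III): CN(III) = 23·44/(10 + 0.13·44) = 1012/(393/25) = 25300/393 ≈ 64.377
Retention S: 1000/CN − 10 with CN=64.377 → S = 1400/253 ≈ 5.534 in
Initial abstraction Ia = S/5 = (1400/253)/5 = 280/253 ≈ 1.107 in
Since P=9.300 > Ia=1.107: effective rainfall P−Ia = 20729/2530 in
Q = (20729/2530)²/((20729/2530) + 1400/253) = (429691441/6400900)/(34729/2530) = 429691441/87864370 in ≈ 4.890 in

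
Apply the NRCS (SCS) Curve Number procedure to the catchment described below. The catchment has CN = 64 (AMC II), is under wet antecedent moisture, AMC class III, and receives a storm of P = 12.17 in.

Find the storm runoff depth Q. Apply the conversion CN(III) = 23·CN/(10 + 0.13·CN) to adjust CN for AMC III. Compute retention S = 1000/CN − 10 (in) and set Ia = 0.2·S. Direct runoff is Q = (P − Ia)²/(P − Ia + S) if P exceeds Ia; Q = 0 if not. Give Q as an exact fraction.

Adjust CN=64 to AMC III: 23·64/(10 + 0.13·64) → 1472 ÷ (458/25) = 18400/229 ≈ 80.349
Max retention: S = 1000/(18400/229) − 10 = 225/92 in (≈ 2.446 in)
Ia = 0.2·(225/92) = 45/92 in ≈ 0.489 in
Excess rainfall: 12.170 − 0.489 = 11.681 in; P > Ia so Q > 0
Q = (13433/1150)²/((13433/1150) + 225/92) = (180445489/1322500)/(32491/2300) = 180445489/18682325 in ≈ 9.659 in

Q = 180445489/18682325 in ≈ 9.659 in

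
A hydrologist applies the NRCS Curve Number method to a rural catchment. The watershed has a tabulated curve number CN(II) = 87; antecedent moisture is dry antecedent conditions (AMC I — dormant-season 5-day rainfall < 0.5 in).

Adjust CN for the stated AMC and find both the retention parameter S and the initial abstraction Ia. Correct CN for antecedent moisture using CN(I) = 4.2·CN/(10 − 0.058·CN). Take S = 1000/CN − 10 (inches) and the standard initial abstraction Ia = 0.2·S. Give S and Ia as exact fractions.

S = 6500/1827 in ≈ 3.558 in; Ia = 1300/1827 in ≈ 0.712 in

CN(I) from CN(II)=87: (4.2·87)/(10 − 0.058·87) = 182700/2477 ≈ 73.759
S = 1000/(182700/2477) − 10 = 6500/1827 in ≈ 3.558 in
Initial abstraction Ia = S/5 = (6500/1827)/5 = 1300/1827 ≈ 0.712 in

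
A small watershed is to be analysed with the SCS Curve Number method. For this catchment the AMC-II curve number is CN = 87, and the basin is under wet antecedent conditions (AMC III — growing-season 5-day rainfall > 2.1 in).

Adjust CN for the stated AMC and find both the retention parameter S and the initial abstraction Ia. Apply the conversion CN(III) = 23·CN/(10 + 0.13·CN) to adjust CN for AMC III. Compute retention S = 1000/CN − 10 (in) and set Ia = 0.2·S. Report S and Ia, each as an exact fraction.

Wet (AMC III): CN(III) = 23·87/(10 + 0.13·87) = 2001/(2131/100) = 200100/2131 ≈ 93.900
S = 1000/(200100/2131) − 10 = 1300/2001 in ≈ 0.650 in
Initial abstraction Ia = S/5 = (1300/2001)/5 = 260/2001 ≈ 0.130 in

S = 1300/2001 in ≈ 0.650 in; Ia = 260/2001 in ≈ 0.130 in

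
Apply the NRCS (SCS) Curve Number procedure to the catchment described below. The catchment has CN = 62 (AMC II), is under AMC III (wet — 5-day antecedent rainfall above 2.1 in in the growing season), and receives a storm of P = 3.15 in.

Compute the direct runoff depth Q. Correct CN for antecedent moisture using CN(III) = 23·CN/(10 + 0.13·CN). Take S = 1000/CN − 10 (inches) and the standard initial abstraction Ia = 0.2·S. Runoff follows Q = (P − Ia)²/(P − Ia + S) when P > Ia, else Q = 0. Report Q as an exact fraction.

Q = 1392707761/1074048940 in ≈ 1.297 in

CN(III) from CN(II)=62: (23·62)/(10 + 0.13·62) = 71300/903 ≈ 78.959
S = 1000/(71300/903) − 10 = 1900/713 in ≈ 2.665 in
Ia = 0.2S: 0.2·2.665 = 0.533 in (exactly 380/713)
Since P=3.150 > Ia=0.533: effective rainfall P−Ia = 37319/14260 in
Q: (37319/14260)² ÷ (75319/14260) = 1392707761/1074048940 in (≈ 1.297 in)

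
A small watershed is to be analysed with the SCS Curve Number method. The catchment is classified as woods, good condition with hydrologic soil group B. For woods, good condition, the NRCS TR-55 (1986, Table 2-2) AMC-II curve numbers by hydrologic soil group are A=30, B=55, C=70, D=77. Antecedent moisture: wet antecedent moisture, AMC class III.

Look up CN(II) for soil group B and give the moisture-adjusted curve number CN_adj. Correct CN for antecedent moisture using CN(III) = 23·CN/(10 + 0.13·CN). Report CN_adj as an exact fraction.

CN_adj = 25300/343 ≈ 73.761

NRCS table: woods, good condition, soil group B → CN(II) = 55
CN(III) from CN(II)=55: (23·55)/(10 + 0.13·55) = 25300/343 ≈ 73.761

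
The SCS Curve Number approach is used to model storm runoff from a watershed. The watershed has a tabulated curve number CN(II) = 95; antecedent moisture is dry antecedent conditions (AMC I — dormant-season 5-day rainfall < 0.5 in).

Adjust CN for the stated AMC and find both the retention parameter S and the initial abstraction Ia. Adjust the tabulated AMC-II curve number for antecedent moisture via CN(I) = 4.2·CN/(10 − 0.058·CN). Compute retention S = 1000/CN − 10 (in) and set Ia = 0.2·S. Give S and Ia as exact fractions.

Dry (AMC I): CN(I) = 4.2·95/(10 − 0.058·95) = 399/(449/100) = 39900/449 ≈ 88.864
S = 1000/(39900/449) − 10 = 500/399 in ≈ 1.253 in
Initial abstraction Ia = S/5 = (500/399)/5 = 100/399 ≈ 0.251 in

S = 500/399 in ≈ 1.253 in; Ia = 100/399 in ≈ 0.251 in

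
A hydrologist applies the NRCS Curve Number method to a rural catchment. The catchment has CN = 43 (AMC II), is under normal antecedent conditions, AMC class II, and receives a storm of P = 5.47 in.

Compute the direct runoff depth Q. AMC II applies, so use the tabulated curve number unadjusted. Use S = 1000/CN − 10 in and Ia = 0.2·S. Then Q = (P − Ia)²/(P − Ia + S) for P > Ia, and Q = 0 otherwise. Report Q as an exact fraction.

Q = 146918641/297220300 in ≈ 0.494 in

AMC II — tabulated CN = 43 applies directly.
S = 1000/43 − 10 = 570/43 in ≈ 13.256 in
Ia = 0.2·(570/43) = 114/43 in ≈ 2.651 in
Excess rainfall: 5.470 − 2.651 = 2.819 in; P > Ia so Q > 0
Q = (12121/4300)²/((12121/4300) + 570/43) = (146918641/18490000)/(69121/4300) = 146918641/297220300 in ≈ 0.494 in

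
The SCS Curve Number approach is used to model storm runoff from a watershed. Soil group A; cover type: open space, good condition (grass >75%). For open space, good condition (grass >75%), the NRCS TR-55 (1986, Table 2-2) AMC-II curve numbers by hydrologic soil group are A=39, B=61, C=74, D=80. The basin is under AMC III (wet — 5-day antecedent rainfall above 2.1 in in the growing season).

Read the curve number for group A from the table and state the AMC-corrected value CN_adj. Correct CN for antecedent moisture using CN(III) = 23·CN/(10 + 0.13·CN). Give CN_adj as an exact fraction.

CN_adj = 89700/1507 ≈ 59.522

NRCS table: open space, good condition (grass >75%), soil group A → CN(II) = 39
CN(III) from CN(II)=39: (23·39)/(10 + 0.13·39) = 89700/1507 ≈ 59.522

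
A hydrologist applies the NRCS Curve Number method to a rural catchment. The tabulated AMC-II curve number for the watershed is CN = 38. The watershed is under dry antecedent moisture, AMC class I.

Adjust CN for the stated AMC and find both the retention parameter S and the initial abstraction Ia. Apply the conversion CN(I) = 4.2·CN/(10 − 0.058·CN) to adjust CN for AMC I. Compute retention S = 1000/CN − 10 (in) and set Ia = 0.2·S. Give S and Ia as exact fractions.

CN(I) from CN(II)=38: (4.2·38)/(10 − 0.058·38) = 39900/1949 ≈ 20.472
Max retention: S = 1000/(39900/1949) − 10 = 15500/399 in (≈ 38.847 in)
Ia = 0.2S: 0.2·38.847 = 7.769 in (exactly 3100/399)

S = 15500/399 in ≈ 38.847 in; Ia = 3100/399 in ≈ 7.769 in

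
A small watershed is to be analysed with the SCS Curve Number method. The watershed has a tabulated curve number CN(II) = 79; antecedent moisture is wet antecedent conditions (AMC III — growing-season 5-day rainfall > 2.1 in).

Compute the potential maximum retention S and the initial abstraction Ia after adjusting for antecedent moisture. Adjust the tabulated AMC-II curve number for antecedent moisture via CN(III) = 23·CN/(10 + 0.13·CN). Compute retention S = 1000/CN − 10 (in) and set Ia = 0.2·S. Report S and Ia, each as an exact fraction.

Adjust CN=79 to AMC III: 23·79/(10 + 0.13·79) → 1817 ÷ (2027/100) = 181700/2027 ≈ 89.640
Retention S: 1000/CN − 10 with CN=89.640 → S = 2100/1817 ≈ 1.156 in
Ia = 0.2S: 0.2·1.156 = 0.231 in (exactly 420/1817)

S = 2100/1817 in ≈ 1.156 in; Ia = 420/1817 in ≈ 0.231 in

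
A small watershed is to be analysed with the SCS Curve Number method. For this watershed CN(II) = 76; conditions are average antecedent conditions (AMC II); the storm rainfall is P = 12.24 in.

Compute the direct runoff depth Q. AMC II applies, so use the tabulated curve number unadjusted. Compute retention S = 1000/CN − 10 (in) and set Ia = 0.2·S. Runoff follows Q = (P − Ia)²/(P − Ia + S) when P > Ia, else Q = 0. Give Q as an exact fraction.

AMC II — tabulated CN = 76 applies directly.
S = 1000/76 − 10 = 60/19 in ≈ 3.158 in
Ia = 0.2·(60/19) = 12/19 in ≈ 0.632 in
Since P=12.240 > Ia=0.632: effective rainfall P−Ia = 5514/475 in
Runoff Q = (P−Ia)²/(P−Ia+S) = (11.608)²/(11.608+3.158) = 5067366/555275 ≈ 9.126 in

Q = 5067366/555275 in ≈ 9.126 in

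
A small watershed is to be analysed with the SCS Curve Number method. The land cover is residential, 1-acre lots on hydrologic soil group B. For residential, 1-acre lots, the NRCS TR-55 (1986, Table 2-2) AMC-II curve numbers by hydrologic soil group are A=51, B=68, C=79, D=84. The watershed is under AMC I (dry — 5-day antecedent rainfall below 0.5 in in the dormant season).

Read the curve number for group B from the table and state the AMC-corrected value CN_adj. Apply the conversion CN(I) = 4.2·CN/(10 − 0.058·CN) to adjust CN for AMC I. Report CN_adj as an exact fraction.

CN_adj = 35700/757 ≈ 47.160

NRCS table: residential, 1-acre lots, soil group B → CN(II) = 68
CN(I) from CN(II)=68: (4.2·68)/(10 − 0.058·68) = 35700/757 ≈ 47.160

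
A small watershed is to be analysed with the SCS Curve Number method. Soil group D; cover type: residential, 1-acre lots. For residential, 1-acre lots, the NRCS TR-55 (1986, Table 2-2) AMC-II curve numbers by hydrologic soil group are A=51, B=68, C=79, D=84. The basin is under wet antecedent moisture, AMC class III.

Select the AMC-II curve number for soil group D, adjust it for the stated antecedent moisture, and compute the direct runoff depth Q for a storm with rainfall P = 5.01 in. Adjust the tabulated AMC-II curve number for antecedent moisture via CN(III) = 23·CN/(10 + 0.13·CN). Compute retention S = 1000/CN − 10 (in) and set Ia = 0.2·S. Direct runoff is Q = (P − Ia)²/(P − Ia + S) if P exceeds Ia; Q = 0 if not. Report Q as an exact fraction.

NRCS table: residential, 1-acre lots, soil group D → CN(II) = 84
Wet (AMC III): CN(III) = 23·84/(10 + 0.13·84) = 1932/(523/25) = 48300/523 ≈ 92.352
S = 1000/(48300/523) − 10 = 400/483 in ≈ 0.828 in
Initial abstraction Ia = S/5 = (400/483)/5 = 80/483 ≈ 0.166 in
Excess rainfall: 5.010 − 0.166 = 4.844 in; P > Ia so Q > 0
Q = (233983/48300)²/((233983/48300) + 400/483) = (54748044289/2332890000)/(273983/48300) = 54748044289/13233378900 in ≈ 4.137 in

Q = 54748044289/13233378900 in ≈ 4.137 in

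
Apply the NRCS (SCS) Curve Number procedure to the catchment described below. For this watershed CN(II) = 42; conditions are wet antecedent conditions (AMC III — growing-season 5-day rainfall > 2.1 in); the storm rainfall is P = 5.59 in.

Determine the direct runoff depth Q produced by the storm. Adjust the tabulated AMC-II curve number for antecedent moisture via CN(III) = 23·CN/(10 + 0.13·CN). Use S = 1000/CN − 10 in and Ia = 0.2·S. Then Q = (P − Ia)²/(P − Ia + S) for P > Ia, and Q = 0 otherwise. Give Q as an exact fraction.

Wet (AMC III): CN(III) = 23·42/(10 + 0.13·42) = 966/(773/50) = 48300/773 ≈ 62.484
S = 1000/(48300/773) − 10 = 2900/483 in ≈ 6.004 in
Ia = 0.2·(2900/483) = 580/483 in ≈ 1.201 in
Since P=5.590 > Ia=1.201: effective rainfall P−Ia = 211997/48300 in
Q = (211997/48300)²/((211997/48300) + 2900/483) = (44942728009/2332890000)/(501997/48300) = 44942728009/24246455100 in ≈ 1.854 in

Q = 44942728009/24246455100 in ≈ 1.854 in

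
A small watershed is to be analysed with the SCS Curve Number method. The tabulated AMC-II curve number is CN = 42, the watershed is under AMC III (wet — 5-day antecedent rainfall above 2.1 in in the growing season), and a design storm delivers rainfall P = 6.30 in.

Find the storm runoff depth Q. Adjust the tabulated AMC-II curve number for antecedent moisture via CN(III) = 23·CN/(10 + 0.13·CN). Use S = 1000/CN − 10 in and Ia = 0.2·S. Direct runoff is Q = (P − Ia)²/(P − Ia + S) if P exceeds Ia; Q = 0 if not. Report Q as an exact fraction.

CN(III) from CN(II)=42: (23·42)/(10 + 0.13·42) = 48300/773 ≈ 62.484
S = 1000/(48300/773) − 10 = 2900/483 in ≈ 6.004 in
Ia = 0.2S: 0.2·6.004 = 1.201 in (exactly 580/483)
Excess rainfall: 6.300 − 1.201 = 5.099 in; P > Ia so Q > 0
Runoff Q = (P−Ia)²/(P−Ia+S) = (5.099)²/(5.099+6.004) = 606587641/259028070 ≈ 2.342 in

Q = 606587641/259028070 in ≈ 2.342 in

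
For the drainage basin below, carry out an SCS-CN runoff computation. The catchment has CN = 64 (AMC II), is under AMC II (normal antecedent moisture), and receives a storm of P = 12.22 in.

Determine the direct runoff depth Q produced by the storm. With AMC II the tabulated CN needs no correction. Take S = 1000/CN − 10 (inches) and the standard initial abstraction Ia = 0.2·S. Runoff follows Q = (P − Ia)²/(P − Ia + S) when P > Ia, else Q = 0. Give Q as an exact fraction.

AMC II — tabulated CN = 64 applies directly.
Max retention: S = 1000/64 − 10 = 45/8 in (≈ 5.625 in)
Initial abstraction Ia = S/5 = (45/8)/5 = 9/8 ≈ 1.125 in
P − Ia = 12.220 − 1.125 = 2219/200 ≈ 11.095 in (> 0, runoff occurs)
Q = (2219/200)²/((2219/200) + 45/8) = (4923961/40000)/(418/25) = 4923961/668800 in ≈ 7.362 in

Q = 4923961/668800 in ≈ 7.362 in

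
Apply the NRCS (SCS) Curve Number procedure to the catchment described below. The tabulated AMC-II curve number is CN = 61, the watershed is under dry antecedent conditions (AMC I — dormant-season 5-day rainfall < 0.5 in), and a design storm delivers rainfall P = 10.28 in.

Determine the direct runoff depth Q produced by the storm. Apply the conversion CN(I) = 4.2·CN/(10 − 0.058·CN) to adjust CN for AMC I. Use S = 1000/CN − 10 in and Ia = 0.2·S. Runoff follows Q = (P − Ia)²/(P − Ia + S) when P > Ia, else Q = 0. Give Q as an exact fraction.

Adjust CN=61 to AMC I: 4.2·61/(10 − 0.058·61) → (1281/5) ÷ (3231/500) = 42700/1077 ≈ 39.647
Max retention: S = 1000/(42700/1077) − 10 = 6500/427 in (≈ 15.222 in)
Initial abstraction Ia = S/5 = (6500/427)/5 = 1300/427 ≈ 3.044 in
P − Ia = 10.280 − 3.044 = 77239/10675 ≈ 7.236 in (> 0, runoff occurs)
Q: (77239/10675)² ÷ (239739/10675) = 5965863121/2559213825 in (≈ 2.331 in)

Q = 5965863121/2559213825 in ≈ 2.331 in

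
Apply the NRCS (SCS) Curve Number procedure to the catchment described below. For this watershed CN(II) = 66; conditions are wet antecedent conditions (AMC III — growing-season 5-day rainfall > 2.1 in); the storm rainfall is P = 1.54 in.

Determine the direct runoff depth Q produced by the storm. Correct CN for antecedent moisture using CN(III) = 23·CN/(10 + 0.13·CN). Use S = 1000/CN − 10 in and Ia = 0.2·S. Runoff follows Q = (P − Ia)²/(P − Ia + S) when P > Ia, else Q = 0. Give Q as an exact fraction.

Q = 1717522249/4798511850 in ≈ 0.358 in

Wet (AMC III): CN(III) = 23·66/(10 + 0.13·66) = 1518/(929/50) = 75900/929 ≈ 81.701
S = 1000/(75900/929) − 10 = 1700/759 in ≈ 2.240 in
Initial abstraction Ia = S/5 = (1700/759)/5 = 340/759 ≈ 0.448 in
Since P=1.540 > Ia=0.448: effective rainfall P−Ia = 41443/37950 in
Q: (41443/37950)² ÷ (126443/37950) = 1717522249/4798511850 in (≈ 0.358 in)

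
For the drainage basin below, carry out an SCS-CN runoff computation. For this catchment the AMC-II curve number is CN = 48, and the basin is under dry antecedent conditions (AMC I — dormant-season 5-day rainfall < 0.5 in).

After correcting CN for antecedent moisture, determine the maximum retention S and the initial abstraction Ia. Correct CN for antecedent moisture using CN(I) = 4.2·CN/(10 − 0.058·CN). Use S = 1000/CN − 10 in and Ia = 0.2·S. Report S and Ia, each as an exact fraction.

CN(I) from CN(II)=48: (4.2·48)/(10 − 0.058·48) = 12600/451 ≈ 27.938
Max retention: S = 1000/(12600/451) − 10 = 1625/63 in (≈ 25.794 in)
Ia = 0.2S: 0.2·25.794 = 5.159 in (exactly 325/63)

S = 1625/63 in ≈ 25.794 in; Ia = 325/63 in ≈ 5.159 in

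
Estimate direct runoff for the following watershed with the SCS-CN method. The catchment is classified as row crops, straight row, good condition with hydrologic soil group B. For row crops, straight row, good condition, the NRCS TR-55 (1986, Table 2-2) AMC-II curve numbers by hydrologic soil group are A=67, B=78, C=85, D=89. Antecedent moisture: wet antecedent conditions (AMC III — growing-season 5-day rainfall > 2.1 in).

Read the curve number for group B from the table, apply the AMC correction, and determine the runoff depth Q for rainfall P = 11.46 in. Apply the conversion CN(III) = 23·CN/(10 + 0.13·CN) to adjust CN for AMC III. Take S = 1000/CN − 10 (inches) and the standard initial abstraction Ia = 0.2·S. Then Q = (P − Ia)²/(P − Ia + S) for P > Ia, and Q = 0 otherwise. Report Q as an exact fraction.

Q = 252989886361/25025447850 in ≈ 10.109 in

NRCS table: row crops, straight row, good condition, soil group B → CN(II) = 78
CN(III) from CN(II)=78: (23·78)/(10 + 0.13·78) = 89700/1007 ≈ 89.076
Retention S: 1000/CN − 10 with CN=89.076 → S = 1100/897 ≈ 1.226 in
Initial abstraction Ia = S/5 = (1100/897)/5 = 220/897 ≈ 0.245 in
Since P=11.460 > Ia=0.245: effective rainfall P−Ia = 502981/44850 in
Q = (502981/44850)²/((502981/44850) + 1100/897) = (252989886361/2011522500)/(557981/44850) = 252989886361/25025447850 in ≈ 10.109 in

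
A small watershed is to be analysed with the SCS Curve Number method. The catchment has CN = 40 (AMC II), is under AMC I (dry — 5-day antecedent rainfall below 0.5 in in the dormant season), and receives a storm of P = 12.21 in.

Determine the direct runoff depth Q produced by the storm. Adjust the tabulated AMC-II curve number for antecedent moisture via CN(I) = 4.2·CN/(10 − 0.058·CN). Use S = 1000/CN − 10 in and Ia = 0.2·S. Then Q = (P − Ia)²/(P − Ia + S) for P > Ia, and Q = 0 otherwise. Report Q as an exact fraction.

Q = 12581209/19982900 in ≈ 0.630 in

CN(I) from CN(II)=40: (4.2·40)/(10 − 0.058·40) = 175/8 ≈ 21.875
S = 1000/(175/8) − 10 = 250/7 in ≈ 35.714 in
Ia = 0.2S: 0.2·35.714 = 7.143 in (exactly 50/7)
P − Ia = 12.210 − 7.143 = 3547/700 ≈ 5.067 in (> 0, runoff occurs)
Q = (3547/700)²/((3547/700) + 250/7) = (12581209/490000)/(28547/700) = 12581209/19982900 in ≈ 0.630 in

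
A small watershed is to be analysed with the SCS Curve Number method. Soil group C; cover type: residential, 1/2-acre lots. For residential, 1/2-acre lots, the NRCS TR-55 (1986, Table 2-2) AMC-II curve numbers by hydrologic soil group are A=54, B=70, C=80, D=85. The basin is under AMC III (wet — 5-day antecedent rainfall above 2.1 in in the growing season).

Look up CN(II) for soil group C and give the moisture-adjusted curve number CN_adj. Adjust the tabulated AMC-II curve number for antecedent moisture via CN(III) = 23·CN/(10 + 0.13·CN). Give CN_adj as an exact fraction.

NRCS table: residential, 1/2-acre lots, soil group C → CN(II) = 80
CN(III) from CN(II)=80: (23·80)/(10 + 0.13·80) = 4600/51 ≈ 90.196

CN_adj = 4600/51 ≈ 90.196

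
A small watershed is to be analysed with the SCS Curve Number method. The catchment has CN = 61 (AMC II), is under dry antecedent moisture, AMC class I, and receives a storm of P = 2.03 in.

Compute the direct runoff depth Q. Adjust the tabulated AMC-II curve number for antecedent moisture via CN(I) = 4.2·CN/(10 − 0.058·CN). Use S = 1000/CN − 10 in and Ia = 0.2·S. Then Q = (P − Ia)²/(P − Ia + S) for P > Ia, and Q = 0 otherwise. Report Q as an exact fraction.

Dry (AMC I): CN(I) = 4.2·61/(10 − 0.058·61) = (1281/5)/(3231/500) = 42700/1077 ≈ 39.647
S = 1000/(42700/1077) − 10 = 6500/427 in ≈ 15.222 in
Ia = 0.2·(6500/427) = 1300/427 in ≈ 3.044 in
P = 2.030 ≤ Ia = 3.044 in: entire storm abstracted, Q = 0.

Q = 0 in ≈ 0.000 in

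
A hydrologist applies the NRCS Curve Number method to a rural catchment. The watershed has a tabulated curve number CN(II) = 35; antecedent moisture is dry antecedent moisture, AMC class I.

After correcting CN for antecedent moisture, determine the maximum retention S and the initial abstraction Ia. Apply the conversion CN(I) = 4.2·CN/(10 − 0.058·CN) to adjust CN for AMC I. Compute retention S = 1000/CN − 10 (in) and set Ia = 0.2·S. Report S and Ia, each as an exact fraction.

S = 6500/147 in ≈ 44.218 in; Ia = 1300/147 in ≈ 8.844 in

Adjust CN=35 to AMC I: 4.2·35/(10 − 0.058·35) → 147 ÷ (797/100) = 14700/797 ≈ 18.444
Retention S: 1000/CN − 10 with CN=18.444 → S = 6500/147 ≈ 44.218 in
Ia = 0.2S: 0.2·44.218 = 8.844 in (exactly 1300/147)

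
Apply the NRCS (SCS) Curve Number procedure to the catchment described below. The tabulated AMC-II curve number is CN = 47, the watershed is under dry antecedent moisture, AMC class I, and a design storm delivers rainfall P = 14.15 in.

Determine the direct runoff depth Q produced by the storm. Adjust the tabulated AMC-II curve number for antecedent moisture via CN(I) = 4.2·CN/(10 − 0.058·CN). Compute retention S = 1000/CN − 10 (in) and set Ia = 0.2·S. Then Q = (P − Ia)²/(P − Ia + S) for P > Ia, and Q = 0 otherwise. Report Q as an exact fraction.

Q = 30040169041/13883556540 in ≈ 2.164 in

Dry (AMC I): CN(I) = 4.2·47/(10 − 0.058·47) = (987/5)/(3637/500) = 98700/3637 ≈ 27.138
Max retention: S = 1000/(98700/3637) − 10 = 26500/987 in (≈ 26.849 in)
Ia = 0.2S: 0.2·26.849 = 5.370 in (exactly 5300/987)
Excess rainfall: 14.150 − 5.370 = 8.780 in; P > Ia so Q > 0
Q: (173321/19740)² ÷ (703321/19740) = 30040169041/13883556540 in (≈ 2.164 in)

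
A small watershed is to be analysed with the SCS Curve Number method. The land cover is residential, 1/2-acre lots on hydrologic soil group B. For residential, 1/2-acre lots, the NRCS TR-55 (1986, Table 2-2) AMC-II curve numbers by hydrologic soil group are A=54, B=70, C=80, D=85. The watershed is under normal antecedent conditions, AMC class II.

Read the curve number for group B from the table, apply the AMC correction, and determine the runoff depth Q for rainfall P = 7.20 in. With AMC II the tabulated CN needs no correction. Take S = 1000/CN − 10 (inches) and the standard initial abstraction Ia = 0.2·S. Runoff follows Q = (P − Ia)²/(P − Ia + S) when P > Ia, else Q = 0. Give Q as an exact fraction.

NRCS table: residential, 1/2-acre lots, soil group B → CN(II) = 70
AMC II — tabulated CN = 70 applies directly.
Max retention: S = 1000/70 − 10 = 30/7 in (≈ 4.286 in)
Ia = 0.2S: 0.2·4.286 = 0.857 in (exactly 6/7)
P − Ia = 7.200 − 0.857 = 222/35 ≈ 6.343 in (> 0, runoff occurs)
Q: (222/35)² ÷ (372/35) = 4107/1085 in (≈ 3.785 in)

Q = 4107/1085 in ≈ 3.785 in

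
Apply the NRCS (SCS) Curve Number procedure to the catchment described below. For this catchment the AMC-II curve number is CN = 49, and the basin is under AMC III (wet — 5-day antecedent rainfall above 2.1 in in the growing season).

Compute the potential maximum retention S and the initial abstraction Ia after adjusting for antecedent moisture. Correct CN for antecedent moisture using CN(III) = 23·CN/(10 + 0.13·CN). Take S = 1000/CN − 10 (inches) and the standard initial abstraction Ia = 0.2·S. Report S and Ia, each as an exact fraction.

S = 5100/1127 in ≈ 4.525 in; Ia = 1020/1127 in ≈ 0.905 in

CN(III) from CN(II)=49: (23·49)/(10 + 0.13·49) = 112700/1637 ≈ 68.845
S = 1000/(112700/1637) − 10 = 5100/1127 in ≈ 4.525 in
Ia = 0.2·(5100/1127) = 1020/1127 in ≈ 0.905 in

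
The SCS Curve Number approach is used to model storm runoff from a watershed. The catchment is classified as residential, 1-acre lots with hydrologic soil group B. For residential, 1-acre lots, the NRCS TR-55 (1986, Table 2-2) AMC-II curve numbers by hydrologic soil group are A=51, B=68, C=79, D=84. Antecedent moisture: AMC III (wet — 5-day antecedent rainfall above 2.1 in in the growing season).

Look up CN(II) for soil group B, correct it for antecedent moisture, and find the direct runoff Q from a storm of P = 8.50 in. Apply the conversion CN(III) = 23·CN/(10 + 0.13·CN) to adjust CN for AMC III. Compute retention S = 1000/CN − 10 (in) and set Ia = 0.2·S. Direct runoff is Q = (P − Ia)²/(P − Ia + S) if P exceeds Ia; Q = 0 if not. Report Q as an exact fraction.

Q = 40030929/6198914 in ≈ 6.458 in

NRCS table: residential, 1-acre lots, soil group B → CN(II) = 68
CN(III) from CN(II)=68: (23·68)/(10 + 0.13·68) = 39100/471 ≈ 83.015
Max retention: S = 1000/(39100/471) − 10 = 800/391 in (≈ 2.046 in)
Initial abstraction Ia = S/5 = (800/391)/5 = 160/391 ≈ 0.409 in
Since P=8.500 > Ia=0.409: effective rainfall P−Ia = 6327/782 in
Q: (6327/782)² ÷ (7927/782) = 40030929/6198914 in (≈ 6.458 in)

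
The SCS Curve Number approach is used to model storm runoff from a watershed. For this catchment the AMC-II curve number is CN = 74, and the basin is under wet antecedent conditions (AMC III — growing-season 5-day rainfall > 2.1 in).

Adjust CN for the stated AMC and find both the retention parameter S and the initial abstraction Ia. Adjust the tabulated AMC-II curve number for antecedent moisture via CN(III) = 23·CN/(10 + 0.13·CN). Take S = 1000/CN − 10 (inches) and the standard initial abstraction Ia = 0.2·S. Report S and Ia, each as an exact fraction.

CN(III) from CN(II)=74: (23·74)/(10 + 0.13·74) = 85100/981 ≈ 86.748
Retention S: 1000/CN − 10 with CN=86.748 → S = 1300/851 ≈ 1.528 in
Initial abstraction Ia = S/5 = (1300/851)/5 = 260/851 ≈ 0.306 in

S = 1300/851 in ≈ 1.528 in; Ia = 260/851 in ≈ 0.306 in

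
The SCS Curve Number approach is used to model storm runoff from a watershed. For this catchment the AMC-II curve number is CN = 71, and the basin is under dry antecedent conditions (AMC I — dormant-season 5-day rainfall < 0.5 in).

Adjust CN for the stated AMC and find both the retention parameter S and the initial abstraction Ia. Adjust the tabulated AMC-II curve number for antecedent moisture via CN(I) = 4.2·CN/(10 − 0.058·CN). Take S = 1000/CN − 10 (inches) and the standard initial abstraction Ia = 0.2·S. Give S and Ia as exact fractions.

Adjust CN=71 to AMC I: 4.2·71/(10 − 0.058·71) → (1491/5) ÷ (2941/500) = 149100/2941 ≈ 50.697
Max retention: S = 1000/(149100/2941) − 10 = 14500/1491 in (≈ 9.725 in)
Ia = 0.2S: 0.2·9.725 = 1.945 in (exactly 2900/1491)

S = 14500/1491 in ≈ 9.725 in; Ia = 2900/1491 in ≈ 1.945 in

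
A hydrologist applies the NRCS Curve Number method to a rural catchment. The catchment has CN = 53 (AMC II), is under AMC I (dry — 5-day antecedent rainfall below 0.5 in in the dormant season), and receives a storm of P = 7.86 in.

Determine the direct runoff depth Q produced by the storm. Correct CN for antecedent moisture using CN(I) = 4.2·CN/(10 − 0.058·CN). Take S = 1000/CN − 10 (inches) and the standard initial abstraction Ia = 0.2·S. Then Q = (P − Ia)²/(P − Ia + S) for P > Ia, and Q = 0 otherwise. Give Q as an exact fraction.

Q = 40969403281/76652810850 in ≈ 0.534 in

CN(I) from CN(II)=53: (4.2·53)/(10 − 0.058·53) = 111300/3463 ≈ 32.140
S = 1000/(111300/3463) − 10 = 23500/1113 in ≈ 21.114 in
Ia = 0.2·(23500/1113) = 4700/1113 in ≈ 4.223 in
P − Ia = 7.860 − 4.223 = 202409/55650 ≈ 3.637 in (> 0, runoff occurs)
Q = (202409/55650)²/((202409/55650) + 23500/1113) = (40969403281/3096922500)/(1377409/55650) = 40969403281/76652810850 in ≈ 0.534 in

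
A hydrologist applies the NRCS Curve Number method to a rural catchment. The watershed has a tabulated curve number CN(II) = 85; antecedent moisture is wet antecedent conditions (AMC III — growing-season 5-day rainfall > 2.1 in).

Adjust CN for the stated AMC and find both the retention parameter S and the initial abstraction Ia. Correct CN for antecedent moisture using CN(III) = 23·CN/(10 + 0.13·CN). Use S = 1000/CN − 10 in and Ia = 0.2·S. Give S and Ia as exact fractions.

Adjust CN=85 to AMC III: 23·85/(10 + 0.13·85) → 1955 ÷ (421/20) = 39100/421 ≈ 92.874
Retention S: 1000/CN − 10 with CN=92.874 → S = 300/391 ≈ 0.767 in
Ia = 0.2·(300/391) = 60/391 in ≈ 0.153 in

S = 300/391 in ≈ 0.767 in; Ia = 60/391 in ≈ 0.153 in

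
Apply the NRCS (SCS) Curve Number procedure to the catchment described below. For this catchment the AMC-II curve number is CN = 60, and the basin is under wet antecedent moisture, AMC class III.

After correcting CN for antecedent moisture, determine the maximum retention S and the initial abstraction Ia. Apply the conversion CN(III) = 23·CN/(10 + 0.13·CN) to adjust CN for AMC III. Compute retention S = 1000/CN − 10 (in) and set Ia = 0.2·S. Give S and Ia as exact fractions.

S = 200/69 in ≈ 2.899 in; Ia = 40/69 in ≈ 0.580 in

Adjust CN=60 to AMC III: 23·60/(10 + 0.13·60) → 1380 ÷ (89/5) = 6900/89 ≈ 77.528
Max retention: S = 1000/(6900/89) − 10 = 200/69 in (≈ 2.899 in)
Ia = 0.2·(200/69) = 40/69 in ≈ 0.580 in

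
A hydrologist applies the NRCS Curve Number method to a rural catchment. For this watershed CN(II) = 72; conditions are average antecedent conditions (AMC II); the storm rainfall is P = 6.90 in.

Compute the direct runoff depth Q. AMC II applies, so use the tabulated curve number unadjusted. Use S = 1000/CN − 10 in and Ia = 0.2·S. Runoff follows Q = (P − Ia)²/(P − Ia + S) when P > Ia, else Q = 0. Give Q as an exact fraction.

AMC II — tabulated CN = 72 applies directly.
Max retention: S = 1000/72 − 10 = 35/9 in (≈ 3.889 in)
Ia = 0.2S: 0.2·3.889 = 0.778 in (exactly 7/9)
P − Ia = 6.900 − 0.778 = 551/90 ≈ 6.122 in (> 0, runoff occurs)
Q = (551/90)²/((551/90) + 35/9) = (303601/8100)/(901/90) = 303601/81090 in ≈ 3.744 in

Q = 303601/81090 in ≈ 3.744 in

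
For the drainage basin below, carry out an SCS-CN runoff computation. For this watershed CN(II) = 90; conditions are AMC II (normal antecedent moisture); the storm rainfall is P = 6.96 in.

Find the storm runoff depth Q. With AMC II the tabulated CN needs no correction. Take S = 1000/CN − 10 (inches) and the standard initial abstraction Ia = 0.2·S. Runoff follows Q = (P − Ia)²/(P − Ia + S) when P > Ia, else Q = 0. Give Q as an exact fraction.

Average conditions: CN = 90 (no AMC adjustment).
Retention S: 1000/CN − 10 with CN=90.000 → S = 10/9 ≈ 1.111 in
Ia = 0.2S: 0.2·1.111 = 0.222 in (exactly 2/9)
Since P=6.960 > Ia=0.222: effective rainfall P−Ia = 1516/225 in
Runoff Q = (P−Ia)²/(P−Ia+S) = (6.738)²/(6.738+1.111) = 1149128/198675 ≈ 5.784 in

Q = 1149128/198675 in ≈ 5.784 in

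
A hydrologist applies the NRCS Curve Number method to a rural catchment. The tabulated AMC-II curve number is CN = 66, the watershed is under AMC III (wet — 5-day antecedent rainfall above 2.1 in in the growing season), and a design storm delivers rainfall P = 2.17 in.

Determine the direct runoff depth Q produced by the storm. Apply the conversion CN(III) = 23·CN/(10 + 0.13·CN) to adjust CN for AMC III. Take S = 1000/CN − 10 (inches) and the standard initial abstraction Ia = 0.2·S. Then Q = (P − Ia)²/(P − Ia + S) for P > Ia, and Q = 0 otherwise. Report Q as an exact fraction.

Q = 17083274209/22823357700 in ≈ 0.748 in

Wet (AMC III): CN(III) = 23·66/(10 + 0.13·66) = 1518/(929/50) = 75900/929 ≈ 81.701
Max retention: S = 1000/(75900/929) − 10 = 1700/759 in (≈ 2.240 in)
Initial abstraction Ia = S/5 = (1700/759)/5 = 340/759 ≈ 0.448 in
Since P=2.170 > Ia=0.448: effective rainfall P−Ia = 130703/75900 in
Q: (130703/75900)² ÷ (300703/75900) = 17083274209/22823357700 in (≈ 0.748 in)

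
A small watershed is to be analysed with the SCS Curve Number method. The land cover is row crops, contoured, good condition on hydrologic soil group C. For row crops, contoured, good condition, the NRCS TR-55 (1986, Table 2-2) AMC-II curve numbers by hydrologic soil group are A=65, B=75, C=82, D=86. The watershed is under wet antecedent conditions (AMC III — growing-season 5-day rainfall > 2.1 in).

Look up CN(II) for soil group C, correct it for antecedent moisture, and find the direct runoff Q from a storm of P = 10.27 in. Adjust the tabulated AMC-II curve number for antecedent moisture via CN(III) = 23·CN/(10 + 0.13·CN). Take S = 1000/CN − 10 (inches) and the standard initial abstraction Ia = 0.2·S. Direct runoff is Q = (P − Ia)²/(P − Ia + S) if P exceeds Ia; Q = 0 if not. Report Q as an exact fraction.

Q = 903376112521/98115472300 in ≈ 9.207 in

NRCS table: row crops, contoured, good condition, soil group C → CN(II) = 82
Adjust CN=82 to AMC III: 23·82/(10 + 0.13·82) → 1886 ÷ (1033/50) = 94300/1033 ≈ 91.288
Retention S: 1000/CN − 10 with CN=91.288 → S = 900/943 ≈ 0.954 in
Ia = 0.2S: 0.2·0.954 = 0.191 in (exactly 180/943)
Excess rainfall: 10.270 − 0.191 = 10.079 in; P > Ia so Q > 0
Q: (950461/94300)² ÷ (1040461/94300) = 903376112521/98115472300 in (≈ 9.207 in)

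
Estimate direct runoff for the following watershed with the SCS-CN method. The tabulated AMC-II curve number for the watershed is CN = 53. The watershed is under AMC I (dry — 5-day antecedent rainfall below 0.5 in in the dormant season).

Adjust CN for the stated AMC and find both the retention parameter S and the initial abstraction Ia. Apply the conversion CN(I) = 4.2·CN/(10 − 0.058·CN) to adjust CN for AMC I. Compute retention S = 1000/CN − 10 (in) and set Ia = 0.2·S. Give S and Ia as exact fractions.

S = 23500/1113 in ≈ 21.114 in; Ia = 4700/1113 in ≈ 4.223 in

Adjust CN=53 to AMC I: 4.2·53/(10 − 0.058·53) → (1113/5) ÷ (3463/500) = 111300/3463 ≈ 32.140
Max retention: S = 1000/(111300/3463) − 10 = 23500/1113 in (≈ 21.114 in)
Initial abstraction Ia = S/5 = (23500/1113)/5 = 4700/1113 ≈ 4.223 in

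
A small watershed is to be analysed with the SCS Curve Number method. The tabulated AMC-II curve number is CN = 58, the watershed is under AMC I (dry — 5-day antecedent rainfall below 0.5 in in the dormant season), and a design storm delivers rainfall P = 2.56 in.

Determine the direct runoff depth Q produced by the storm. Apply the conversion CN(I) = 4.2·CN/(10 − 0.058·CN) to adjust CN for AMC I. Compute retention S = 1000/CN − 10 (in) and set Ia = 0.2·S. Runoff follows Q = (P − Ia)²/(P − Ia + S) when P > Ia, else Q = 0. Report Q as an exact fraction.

Q = 0 in ≈ 0.000 in

CN(I) from CN(II)=58: (4.2·58)/(10 − 0.058·58) = 2900/79 ≈ 36.709
Max retention: S = 1000/(2900/79) − 10 = 500/29 in (≈ 17.241 in)
Initial abstraction Ia = S/5 = (500/29)/5 = 100/29 ≈ 3.448 in
P = 2.560 ≤ Ia = 3.448 in: entire storm abstracted, Q = 0.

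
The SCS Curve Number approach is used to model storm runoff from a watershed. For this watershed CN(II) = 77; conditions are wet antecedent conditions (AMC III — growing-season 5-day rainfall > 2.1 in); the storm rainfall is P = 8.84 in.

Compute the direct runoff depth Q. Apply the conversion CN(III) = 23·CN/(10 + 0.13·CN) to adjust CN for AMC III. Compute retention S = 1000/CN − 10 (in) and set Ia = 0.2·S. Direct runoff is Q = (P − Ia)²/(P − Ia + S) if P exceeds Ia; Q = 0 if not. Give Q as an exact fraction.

Wet (AMC III): CN(III) = 23·77/(10 + 0.13·77) = 1771/(2001/100) = 7700/87 ≈ 88.506
Max retention: S = 1000/(7700/87) − 10 = 100/77 in (≈ 1.299 in)
Initial abstraction Ia = S/5 = (100/77)/5 = 20/77 ≈ 0.260 in
Excess rainfall: 8.840 − 0.260 = 8.580 in; P > Ia so Q > 0
Runoff Q = (P−Ia)²/(P−Ia+S) = (8.580)²/(8.580+1.299) = 272811289/36607725 ≈ 7.452 in

Q = 272811289/36607725 in ≈ 7.452 in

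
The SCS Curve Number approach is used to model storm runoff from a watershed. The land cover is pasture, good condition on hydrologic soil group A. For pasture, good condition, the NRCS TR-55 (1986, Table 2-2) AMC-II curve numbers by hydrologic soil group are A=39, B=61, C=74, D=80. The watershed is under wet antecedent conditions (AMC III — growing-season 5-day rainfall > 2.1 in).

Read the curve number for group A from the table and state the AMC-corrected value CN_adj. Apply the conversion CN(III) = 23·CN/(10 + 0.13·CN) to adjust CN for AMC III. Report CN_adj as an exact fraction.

CN_adj = 89700/1507 ≈ 59.522

NRCS table: pasture, good condition, soil group A → CN(II) = 39
Wet (AMC III): CN(III) = 23·39/(10 + 0.13·39) = 897/(1507/100) = 89700/1507 ≈ 59.522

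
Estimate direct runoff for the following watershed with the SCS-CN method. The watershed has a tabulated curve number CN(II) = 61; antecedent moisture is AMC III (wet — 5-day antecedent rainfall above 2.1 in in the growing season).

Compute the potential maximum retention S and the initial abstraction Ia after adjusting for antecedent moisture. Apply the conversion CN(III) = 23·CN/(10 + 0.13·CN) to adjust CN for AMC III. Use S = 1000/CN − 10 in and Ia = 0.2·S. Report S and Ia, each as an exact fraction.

Adjust CN=61 to AMC III: 23·61/(10 + 0.13·61) → 1403 ÷ (1793/100) = 140300/1793 ≈ 78.249
Retention S: 1000/CN − 10 with CN=78.249 → S = 3900/1403 ≈ 2.780 in
Initial abstraction Ia = S/5 = (3900/1403)/5 = 780/1403 ≈ 0.556 in

S = 3900/1403 in ≈ 2.780 in; Ia = 780/1403 in ≈ 0.556 in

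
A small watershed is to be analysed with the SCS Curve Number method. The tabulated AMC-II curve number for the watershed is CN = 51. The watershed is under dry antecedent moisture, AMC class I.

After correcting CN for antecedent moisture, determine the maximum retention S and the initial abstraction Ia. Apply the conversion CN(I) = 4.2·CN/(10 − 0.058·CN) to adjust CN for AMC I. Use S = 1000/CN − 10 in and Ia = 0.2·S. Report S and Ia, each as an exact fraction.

S = 3500/153 in ≈ 22.876 in; Ia = 700/153 in ≈ 4.575 in

Adjust CN=51 to AMC I: 4.2·51/(10 − 0.058·51) → (1071/5) ÷ (3521/500) = 15300/503 ≈ 30.417
S = 1000/(15300/503) − 10 = 3500/153 in ≈ 22.876 in
Ia = 0.2·(3500/153) = 700/153 in ≈ 4.575 in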